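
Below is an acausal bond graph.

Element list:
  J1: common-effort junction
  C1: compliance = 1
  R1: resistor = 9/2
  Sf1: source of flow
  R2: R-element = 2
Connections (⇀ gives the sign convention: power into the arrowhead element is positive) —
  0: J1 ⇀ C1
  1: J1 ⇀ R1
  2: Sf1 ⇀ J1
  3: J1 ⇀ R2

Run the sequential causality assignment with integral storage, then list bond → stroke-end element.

β2 stroke at Sf1  (Sf1 (Sf) sets flow on bond)
β0 stroke at J1  (C1 outputs effort q/C1)
β1 stroke at R1  (J1: bond 0 brought effort, rest push out)
β3 stroke at R2  (J1 effort already set via bond 0)

bond 0 |J1
bond 1 |R1
bond 2 |Sf1
bond 3 |R2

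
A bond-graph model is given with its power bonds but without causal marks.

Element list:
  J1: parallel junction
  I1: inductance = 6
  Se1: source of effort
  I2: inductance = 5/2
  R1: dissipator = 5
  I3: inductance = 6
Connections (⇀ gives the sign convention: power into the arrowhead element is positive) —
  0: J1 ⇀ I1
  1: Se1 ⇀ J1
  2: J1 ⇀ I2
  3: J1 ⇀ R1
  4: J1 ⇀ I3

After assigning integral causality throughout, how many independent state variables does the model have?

3  (I1, I2, I3 all integral)

#1 |J1  (Se1 fixes effort; stroke away)
#0 |I1  (0-jn J1 has e-setter on 1)
#2 |I2  (0-jn J1 has e-setter on 1)
#3 |R1  (J1: bond 1 brought effort, rest push out)
#4 |I3  (J1 effort already set via bond 1)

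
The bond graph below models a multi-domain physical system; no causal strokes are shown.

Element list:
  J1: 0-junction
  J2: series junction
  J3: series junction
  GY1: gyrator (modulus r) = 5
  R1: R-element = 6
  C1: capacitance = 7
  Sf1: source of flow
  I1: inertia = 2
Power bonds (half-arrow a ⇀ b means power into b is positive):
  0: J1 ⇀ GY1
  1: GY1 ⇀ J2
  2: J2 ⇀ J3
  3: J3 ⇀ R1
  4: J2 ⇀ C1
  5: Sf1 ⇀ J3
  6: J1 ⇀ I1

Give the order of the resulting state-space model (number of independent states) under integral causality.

bond 5 stroke→Sf1  (Sf1 fixes flow; stroke at Sf1)
bond 2 stroke→J3  (J3: bond 5 brought flow, rest push out)
bond 3 stroke→J3  (J3: bond 5 brought flow, rest push out)
bond 1 stroke→J2  (J2: bond 2 brought flow, rest push out)
bond 4 stroke→J2  (J2: bond 2 brought flow, rest push out)
bond 0 stroke→J1  (GY1: gyrator matches bond 1)
bond 6 stroke→I1  (0-jn J1 has e-setter on 0)

2  (C1, I1 all integral)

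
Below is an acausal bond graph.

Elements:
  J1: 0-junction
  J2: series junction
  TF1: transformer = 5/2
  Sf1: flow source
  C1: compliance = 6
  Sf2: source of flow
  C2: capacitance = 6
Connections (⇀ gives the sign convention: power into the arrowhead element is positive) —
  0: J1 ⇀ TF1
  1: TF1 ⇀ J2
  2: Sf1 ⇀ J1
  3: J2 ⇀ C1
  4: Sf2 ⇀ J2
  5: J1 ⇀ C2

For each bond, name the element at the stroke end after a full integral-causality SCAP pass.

β0 stroke→TF1
β1 stroke→J2
β2 stroke→Sf1
β3 stroke→J2
β4 stroke→Sf2
β5 stroke→J1

#2 |Sf1  (Sf1 fixes flow; stroke at Sf1)
#4 |Sf2  (Sf2: flow source, stroke at near end)
#1 |J2  (J2 flow already set via bond 4)
#3 |J2  (J2: bond 4 brought flow, rest push out)
#0 |TF1  (TF1: transformer flips bond 1)
#5 |J1  (J1 needs exactly one e-in)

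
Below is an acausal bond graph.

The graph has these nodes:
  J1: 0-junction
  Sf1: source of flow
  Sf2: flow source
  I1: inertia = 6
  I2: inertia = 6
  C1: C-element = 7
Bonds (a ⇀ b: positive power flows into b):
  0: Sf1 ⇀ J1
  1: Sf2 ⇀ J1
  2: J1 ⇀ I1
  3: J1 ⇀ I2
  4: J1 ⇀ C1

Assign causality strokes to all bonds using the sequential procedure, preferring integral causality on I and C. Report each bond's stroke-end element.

b0 stroke→Sf1  (Sf1: flow source, stroke at near end)
b1 stroke→Sf2  (Sf2 fixes flow; stroke at Sf2)
b2 stroke→I1  (prefer integral on I1)
b3 stroke→I2  (I2 outputs flow p/I2)
b4 stroke→J1  (J1 needs exactly one e-in)

b0 |Sf1
b1 |Sf2
b2 |I1
b3 |I2
b4 |J1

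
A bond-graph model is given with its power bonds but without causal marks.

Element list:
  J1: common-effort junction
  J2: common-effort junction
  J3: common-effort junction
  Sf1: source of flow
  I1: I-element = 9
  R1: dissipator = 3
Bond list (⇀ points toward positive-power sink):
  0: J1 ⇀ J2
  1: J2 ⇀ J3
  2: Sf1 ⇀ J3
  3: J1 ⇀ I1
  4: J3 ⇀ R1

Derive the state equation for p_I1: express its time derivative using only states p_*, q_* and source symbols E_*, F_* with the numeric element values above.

#2 |Sf1  (Sf1: flow source, stroke at near end)
#3 |I1  (I1 outputs flow p/I1)
#0 |J1  (only one effort-in slot at J1)
#1 |J2  (J2 needs exactly one e-in)
#4 |J3  (only one effort-in slot at J3)

dp_I1/dt = 3*F_Sf1 - p_I1/3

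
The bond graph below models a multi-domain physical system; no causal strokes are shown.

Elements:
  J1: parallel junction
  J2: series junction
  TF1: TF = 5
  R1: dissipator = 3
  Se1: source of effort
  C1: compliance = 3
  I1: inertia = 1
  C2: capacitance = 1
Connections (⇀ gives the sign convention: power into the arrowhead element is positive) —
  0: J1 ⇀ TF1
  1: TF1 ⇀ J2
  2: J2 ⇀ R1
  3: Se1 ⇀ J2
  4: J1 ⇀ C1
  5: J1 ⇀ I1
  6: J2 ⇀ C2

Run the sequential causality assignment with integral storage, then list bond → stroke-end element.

#0 |TF1
#1 |J2
#2 |R1
#3 |J2
#4 |J1
#5 |I1
#6 |J2

b3 stroke at J2  (Se1 (Se) sets effort on bond)
b4 stroke at J1  (C1: C, integral causality)
b0 stroke at TF1  (common-e at J1 fixed by 4)
b5 stroke at I1  (J1 effort already set via bond 4)
b1 stroke at J2  (TF1 one-in-one-out from 0)
b6 stroke at J2  (prefer integral on C2)
b2 stroke at R1  (J2: last free bond brings flow in)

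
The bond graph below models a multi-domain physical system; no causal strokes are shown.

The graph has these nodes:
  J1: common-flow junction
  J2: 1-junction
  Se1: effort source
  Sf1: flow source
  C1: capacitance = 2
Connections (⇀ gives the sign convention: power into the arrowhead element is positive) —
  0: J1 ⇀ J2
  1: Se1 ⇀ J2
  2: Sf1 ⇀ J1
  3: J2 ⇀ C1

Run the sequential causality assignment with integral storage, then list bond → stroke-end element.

bond 1 stroke at J2  (Se1 (Se) sets effort on bond)
bond 2 stroke at Sf1  (Sf1 fixes flow; stroke at Sf1)
bond 0 stroke at J1  (1-jn J1 has f-setter on 2)
bond 3 stroke at J2  (common-f at J2 fixed by 0)

β0 |J1
β1 |J2
β2 |Sf1
β3 |J2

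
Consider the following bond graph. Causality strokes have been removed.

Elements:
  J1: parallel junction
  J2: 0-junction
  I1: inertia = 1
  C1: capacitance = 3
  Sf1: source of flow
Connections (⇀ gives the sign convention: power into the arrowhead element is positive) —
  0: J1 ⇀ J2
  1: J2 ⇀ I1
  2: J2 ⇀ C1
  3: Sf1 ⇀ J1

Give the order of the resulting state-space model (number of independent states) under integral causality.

2  (C1, I1 all integral)

#3 stroke→Sf1  (Sf1: flow source, stroke at near end)
#0 stroke→J1  (J1: last free bond brings effort in)
#1 stroke→I1  (I1 integral (f out))
#2 stroke→J2  (only one effort-in slot at J2)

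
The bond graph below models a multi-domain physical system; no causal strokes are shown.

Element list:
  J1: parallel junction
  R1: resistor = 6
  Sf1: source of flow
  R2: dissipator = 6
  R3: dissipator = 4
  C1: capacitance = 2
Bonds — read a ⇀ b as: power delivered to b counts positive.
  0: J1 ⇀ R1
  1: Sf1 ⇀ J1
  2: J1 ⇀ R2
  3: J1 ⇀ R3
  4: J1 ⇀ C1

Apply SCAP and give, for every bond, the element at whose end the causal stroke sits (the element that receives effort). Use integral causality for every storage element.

b0 |R1
b1 |Sf1
b2 |R2
b3 |R3
b4 |J1

β1 |Sf1  (Sf1: flow source, stroke at near end)
β4 |J1  (C1 outputs effort q/C1)
β0 |R1  (J1: bond 4 brought effort, rest push out)
β2 |R2  (J1 effort already set via bond 4)
β3 |R3  (common-e at J1 fixed by 4)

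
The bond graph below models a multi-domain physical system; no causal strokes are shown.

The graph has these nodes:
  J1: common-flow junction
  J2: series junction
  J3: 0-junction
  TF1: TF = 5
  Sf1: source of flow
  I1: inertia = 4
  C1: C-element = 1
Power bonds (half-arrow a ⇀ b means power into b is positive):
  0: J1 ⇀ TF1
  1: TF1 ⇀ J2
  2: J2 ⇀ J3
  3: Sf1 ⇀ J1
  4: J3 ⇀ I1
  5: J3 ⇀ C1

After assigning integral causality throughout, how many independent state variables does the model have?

2  (C1, I1 all integral)

β3 stroke at Sf1  (source Sf1 imposes f)
β0 stroke at J1  (J1: bond 3 brought flow, rest push out)
β1 stroke at TF1  (TF TF1: opposite of bond 0)
β2 stroke at J2  (J2: bond 1 brought flow, rest push out)
β4 stroke at I1  (I1 integral (f out))
β5 stroke at J3  (closing 0-jn rule on J3)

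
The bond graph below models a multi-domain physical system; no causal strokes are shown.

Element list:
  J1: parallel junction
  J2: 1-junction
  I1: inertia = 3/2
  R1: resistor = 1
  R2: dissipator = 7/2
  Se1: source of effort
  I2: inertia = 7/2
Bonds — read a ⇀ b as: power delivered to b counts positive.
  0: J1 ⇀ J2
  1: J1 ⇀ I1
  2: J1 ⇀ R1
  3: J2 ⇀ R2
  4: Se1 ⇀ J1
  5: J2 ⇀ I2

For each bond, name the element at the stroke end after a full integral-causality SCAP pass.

bond 4 stroke at J1  (source Se1 imposes e)
bond 0 stroke at J2  (J1 effort already set via bond 4)
bond 1 stroke at I1  (common-e at J1 fixed by 4)
bond 2 stroke at R1  (0-jn J1 has e-setter on 4)
bond 5 stroke at I2  (prefer integral on I2)
bond 3 stroke at J2  (J2: bond 5 brought flow, rest push out)

b0 |J2
b1 |I1
b2 |R1
b3 |J2
b4 |J1
b5 |I2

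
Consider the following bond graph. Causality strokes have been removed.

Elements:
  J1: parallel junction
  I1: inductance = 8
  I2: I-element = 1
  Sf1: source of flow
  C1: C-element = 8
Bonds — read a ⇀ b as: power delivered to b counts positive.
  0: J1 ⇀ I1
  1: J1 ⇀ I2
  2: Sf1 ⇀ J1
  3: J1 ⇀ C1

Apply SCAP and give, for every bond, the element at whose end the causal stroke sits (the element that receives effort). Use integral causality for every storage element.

b2 →Sf1  (Sf1 fixes flow; stroke at Sf1)
b0 →I1  (I1: I, integral causality)
b1 →I2  (I2 outputs flow p/I2)
b3 →J1  (closing 0-jn rule on J1)

#0 stroke at I1
#1 stroke at I2
#2 stroke at Sf1
#3 stroke at J1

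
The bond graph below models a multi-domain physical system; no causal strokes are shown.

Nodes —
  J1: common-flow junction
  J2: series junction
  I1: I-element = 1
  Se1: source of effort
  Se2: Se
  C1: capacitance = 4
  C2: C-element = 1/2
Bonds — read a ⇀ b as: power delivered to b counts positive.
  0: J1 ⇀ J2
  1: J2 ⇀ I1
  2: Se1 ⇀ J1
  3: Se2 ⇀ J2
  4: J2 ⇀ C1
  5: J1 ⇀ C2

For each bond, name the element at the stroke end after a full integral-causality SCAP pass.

b2 stroke→J1  (source Se1 imposes e)
b3 stroke→J2  (Se2 (Se) sets effort on bond)
b1 stroke→I1  (I1: I, integral causality)
b0 stroke→J2  (common-f at J2 fixed by 1)
b4 stroke→J2  (J2: bond 1 brought flow, rest push out)
b5 stroke→J1  (J1: bond 0 brought flow, rest push out)

bond 0 |J2
bond 1 |I1
bond 2 |J1
bond 3 |J2
bond 4 |J2
bond 5 |J1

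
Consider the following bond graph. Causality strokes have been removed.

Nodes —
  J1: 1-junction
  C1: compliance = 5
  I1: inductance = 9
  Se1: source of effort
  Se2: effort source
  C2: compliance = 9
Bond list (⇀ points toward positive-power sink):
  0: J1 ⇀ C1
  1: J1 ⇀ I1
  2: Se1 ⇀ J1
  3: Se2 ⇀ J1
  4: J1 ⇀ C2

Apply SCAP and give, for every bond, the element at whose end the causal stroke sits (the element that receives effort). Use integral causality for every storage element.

bond 0 →J1
bond 1 →I1
bond 2 →J1
bond 3 →J1
bond 4 →J1

bond 2 |J1  (Se1: effort source, stroke at far end)
bond 3 |J1  (Se2 fixes effort; stroke away)
bond 0 |J1  (prefer integral on C1)
bond 1 |I1  (I1 outputs flow p/I1)
bond 4 |J1  (1-jn J1 has f-setter on 1)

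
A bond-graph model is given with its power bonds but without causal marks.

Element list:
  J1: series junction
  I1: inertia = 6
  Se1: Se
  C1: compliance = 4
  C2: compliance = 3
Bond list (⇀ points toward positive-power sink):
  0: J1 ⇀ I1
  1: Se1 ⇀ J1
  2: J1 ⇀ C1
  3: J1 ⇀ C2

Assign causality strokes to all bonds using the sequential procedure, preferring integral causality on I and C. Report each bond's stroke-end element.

#0 |I1
#1 |J1
#2 |J1
#3 |J1

β1 stroke→J1  (source Se1 imposes e)
β0 stroke→I1  (I1: I, integral causality)
β2 stroke→J1  (1-jn J1 has f-setter on 0)
β3 stroke→J1  (J1 flow already set via bond 0)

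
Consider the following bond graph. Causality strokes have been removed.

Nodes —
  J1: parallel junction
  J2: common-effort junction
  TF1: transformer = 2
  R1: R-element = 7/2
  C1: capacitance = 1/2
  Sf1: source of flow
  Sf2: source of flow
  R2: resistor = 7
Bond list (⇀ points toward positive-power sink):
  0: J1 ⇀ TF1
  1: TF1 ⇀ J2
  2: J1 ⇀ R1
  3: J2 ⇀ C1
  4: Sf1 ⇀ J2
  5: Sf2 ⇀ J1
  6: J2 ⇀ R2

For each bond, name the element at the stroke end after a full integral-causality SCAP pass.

#4 |Sf1  (source Sf1 imposes f)
#5 |Sf2  (Sf2 (Sf) sets flow on bond)
#3 |J2  (C1 integral (e out))
#1 |TF1  (0-jn J2 has e-setter on 3)
#6 |R2  (J2 effort already set via bond 3)
#0 |J1  (TF1 one-in-one-out from 1)
#2 |R1  (J1: bond 0 brought effort, rest push out)

b0 stroke at J1
b1 stroke at TF1
b2 stroke at R1
b3 stroke at J2
b4 stroke at Sf1
b5 stroke at Sf2
b6 stroke at R2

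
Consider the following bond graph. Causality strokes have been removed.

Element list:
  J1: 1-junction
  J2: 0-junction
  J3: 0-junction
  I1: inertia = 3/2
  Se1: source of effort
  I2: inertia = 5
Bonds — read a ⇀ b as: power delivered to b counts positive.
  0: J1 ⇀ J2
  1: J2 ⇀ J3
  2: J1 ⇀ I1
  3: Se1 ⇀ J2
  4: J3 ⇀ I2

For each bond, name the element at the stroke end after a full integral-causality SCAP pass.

bond 0 stroke→J1
bond 1 stroke→J3
bond 2 stroke→I1
bond 3 stroke→J2
bond 4 stroke→I2

b3 →J2  (Se1 (Se) sets effort on bond)
b0 →J1  (0-jn J2 has e-setter on 3)
b1 →J3  (J2 effort already set via bond 3)
b4 →I2  (J3 effort already set via bond 1)
b2 →I1  (closing 1-jn rule on J1)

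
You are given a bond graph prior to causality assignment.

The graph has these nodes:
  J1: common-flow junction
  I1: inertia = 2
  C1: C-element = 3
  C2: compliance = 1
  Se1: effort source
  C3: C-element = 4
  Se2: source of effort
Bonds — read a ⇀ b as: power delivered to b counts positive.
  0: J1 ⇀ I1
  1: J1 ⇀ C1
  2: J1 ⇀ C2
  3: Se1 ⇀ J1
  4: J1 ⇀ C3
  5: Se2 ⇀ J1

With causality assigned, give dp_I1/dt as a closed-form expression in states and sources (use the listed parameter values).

bond 3 stroke→J1  (source Se1 imposes e)
bond 5 stroke→J1  (Se2 fixes effort; stroke away)
bond 0 stroke→I1  (I1: I, integral causality)
bond 1 stroke→J1  (1-jn J1 has f-setter on 0)
bond 2 stroke→J1  (1-jn J1 has f-setter on 0)
bond 4 stroke→J1  (J1 flow already set via bond 0)

dp_I1/dt = E_Se1 + E_Se2 - q_C1/3 - q_C2 - q_C3/4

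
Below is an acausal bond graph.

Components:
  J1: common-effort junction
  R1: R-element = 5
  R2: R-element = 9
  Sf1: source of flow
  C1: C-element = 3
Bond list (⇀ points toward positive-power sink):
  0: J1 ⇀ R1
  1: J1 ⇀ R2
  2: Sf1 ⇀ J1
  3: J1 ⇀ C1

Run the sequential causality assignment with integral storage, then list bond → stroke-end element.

#0 stroke→R1
#1 stroke→R2
#2 stroke→Sf1
#3 stroke→J1

#2 |Sf1  (Sf1 fixes flow; stroke at Sf1)
#3 |J1  (C1: C, integral causality)
#0 |R1  (0-jn J1 has e-setter on 3)
#1 |R2  (0-jn J1 has e-setter on 3)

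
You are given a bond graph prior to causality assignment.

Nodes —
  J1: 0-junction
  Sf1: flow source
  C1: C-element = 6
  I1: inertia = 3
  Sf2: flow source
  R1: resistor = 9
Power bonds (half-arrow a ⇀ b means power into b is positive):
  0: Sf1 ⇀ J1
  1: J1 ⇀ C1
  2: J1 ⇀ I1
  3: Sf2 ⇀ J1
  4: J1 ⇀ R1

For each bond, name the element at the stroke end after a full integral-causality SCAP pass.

b0 |Sf1  (Sf1 (Sf) sets flow on bond)
b3 |Sf2  (Sf2 fixes flow; stroke at Sf2)
b1 |J1  (prefer integral on C1)
b2 |I1  (J1: bond 1 brought effort, rest push out)
b4 |R1  (common-e at J1 fixed by 1)

b0 |Sf1
b1 |J1
b2 |I1
b3 |Sf2
b4 |R1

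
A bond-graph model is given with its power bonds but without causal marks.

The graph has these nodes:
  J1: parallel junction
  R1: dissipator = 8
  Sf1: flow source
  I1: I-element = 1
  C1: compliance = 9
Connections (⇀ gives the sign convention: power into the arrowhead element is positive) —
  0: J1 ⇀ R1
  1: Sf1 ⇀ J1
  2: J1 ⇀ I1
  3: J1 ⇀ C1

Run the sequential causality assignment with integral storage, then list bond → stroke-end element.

β1 stroke at Sf1  (Sf1 fixes flow; stroke at Sf1)
β2 stroke at I1  (I1 integral (f out))
β3 stroke at J1  (C1 outputs effort q/C1)
β0 stroke at R1  (0-jn J1 has e-setter on 3)

bond 0 →R1
bond 1 →Sf1
bond 2 →I1
bond 3 →J1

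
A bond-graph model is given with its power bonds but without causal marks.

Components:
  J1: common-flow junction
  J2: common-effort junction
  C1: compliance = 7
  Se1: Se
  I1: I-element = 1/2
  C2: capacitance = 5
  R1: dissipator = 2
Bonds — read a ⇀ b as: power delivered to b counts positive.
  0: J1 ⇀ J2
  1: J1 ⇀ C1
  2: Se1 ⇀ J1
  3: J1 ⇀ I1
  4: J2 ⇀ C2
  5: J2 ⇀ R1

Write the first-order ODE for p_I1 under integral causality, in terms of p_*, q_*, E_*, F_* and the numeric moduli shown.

dp_I1/dt = E_Se1 - q_C1/7 - q_C2/5

b2 |J1  (Se1 fixes effort; stroke away)
b1 |J1  (C1: C, integral causality)
b3 |I1  (prefer integral on I1)
b0 |J1  (J1: bond 3 brought flow, rest push out)
b4 |J2  (C2 outputs effort q/C2)
b5 |R1  (common-e at J2 fixed by 4)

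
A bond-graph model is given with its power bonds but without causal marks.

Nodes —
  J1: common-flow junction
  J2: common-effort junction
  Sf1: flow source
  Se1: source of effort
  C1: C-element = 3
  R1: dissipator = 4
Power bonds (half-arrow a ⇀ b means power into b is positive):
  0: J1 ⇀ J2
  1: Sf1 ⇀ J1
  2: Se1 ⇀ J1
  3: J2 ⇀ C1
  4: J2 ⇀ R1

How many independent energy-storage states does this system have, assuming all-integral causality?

β1 |Sf1  (source Sf1 imposes f)
β2 |J1  (Se1 (Se) sets effort on bond)
β0 |J1  (common-f at J1 fixed by 1)
β3 |J2  (C1 integral (e out))
β4 |R1  (J2 effort already set via bond 3)

1  (C1 all integral)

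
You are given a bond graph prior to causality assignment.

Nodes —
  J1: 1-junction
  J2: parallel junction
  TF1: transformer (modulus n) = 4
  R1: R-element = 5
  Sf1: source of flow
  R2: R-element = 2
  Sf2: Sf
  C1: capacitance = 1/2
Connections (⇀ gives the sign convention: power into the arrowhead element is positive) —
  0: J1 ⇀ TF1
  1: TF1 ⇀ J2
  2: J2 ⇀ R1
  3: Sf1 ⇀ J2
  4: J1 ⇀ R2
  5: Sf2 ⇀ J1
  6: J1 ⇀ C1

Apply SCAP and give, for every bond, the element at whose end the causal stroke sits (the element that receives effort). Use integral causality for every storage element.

#0 stroke at J1
#1 stroke at TF1
#2 stroke at J2
#3 stroke at Sf1
#4 stroke at J1
#5 stroke at Sf2
#6 stroke at J1

β3 stroke at Sf1  (Sf1: flow source, stroke at near end)
β5 stroke at Sf2  (Sf2 (Sf) sets flow on bond)
β0 stroke at J1  (J1: bond 5 brought flow, rest push out)
β4 stroke at J1  (common-f at J1 fixed by 5)
β6 stroke at J1  (1-jn J1 has f-setter on 5)
β1 stroke at TF1  (TF1 one-in-one-out from 0)
β2 stroke at J2  (J2: last free bond brings effort in)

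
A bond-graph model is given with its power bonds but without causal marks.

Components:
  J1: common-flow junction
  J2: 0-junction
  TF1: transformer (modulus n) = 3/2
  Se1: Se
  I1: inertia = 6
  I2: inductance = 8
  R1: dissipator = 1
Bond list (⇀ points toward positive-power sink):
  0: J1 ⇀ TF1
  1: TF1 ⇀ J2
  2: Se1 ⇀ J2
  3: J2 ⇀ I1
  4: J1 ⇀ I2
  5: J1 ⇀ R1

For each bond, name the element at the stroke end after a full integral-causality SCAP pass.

b0 →J1
b1 →TF1
b2 →J2
b3 →I1
b4 →I2
b5 →J1

β2 stroke→J2  (Se1: effort source, stroke at far end)
β1 stroke→TF1  (J2 effort already set via bond 2)
β3 stroke→I1  (J2 effort already set via bond 2)
β0 stroke→J1  (TF1 one-in-one-out from 1)
β4 stroke→I2  (I2 outputs flow p/I2)
β5 stroke→J1  (J1 flow already set via bond 4)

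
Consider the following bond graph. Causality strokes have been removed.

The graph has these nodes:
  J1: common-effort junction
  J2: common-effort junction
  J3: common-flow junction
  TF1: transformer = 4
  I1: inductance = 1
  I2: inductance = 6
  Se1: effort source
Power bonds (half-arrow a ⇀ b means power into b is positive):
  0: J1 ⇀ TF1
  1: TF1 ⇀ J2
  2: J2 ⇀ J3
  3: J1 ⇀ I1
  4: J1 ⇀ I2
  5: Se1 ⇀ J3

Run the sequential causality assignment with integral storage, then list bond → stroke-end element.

b5 |J3  (Se1 fixes effort; stroke away)
b2 |J2  (closing 1-jn rule on J3)
b1 |TF1  (J2: bond 2 brought effort, rest push out)
b0 |J1  (TF1: transformer flips bond 1)
b3 |I1  (J1: bond 0 brought effort, rest push out)
b4 |I2  (0-jn J1 has e-setter on 0)

b0 |J1
b1 |TF1
b2 |J2
b3 |I1
b4 |I2
b5 |J3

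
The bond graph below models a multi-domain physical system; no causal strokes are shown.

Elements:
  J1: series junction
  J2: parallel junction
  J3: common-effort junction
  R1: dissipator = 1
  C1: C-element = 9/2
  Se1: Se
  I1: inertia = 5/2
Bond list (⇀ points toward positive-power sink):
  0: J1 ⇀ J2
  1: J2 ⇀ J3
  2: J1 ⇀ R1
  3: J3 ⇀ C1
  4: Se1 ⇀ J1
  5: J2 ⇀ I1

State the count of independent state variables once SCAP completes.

#4 |J1  (Se1 (Se) sets effort on bond)
#3 |J3  (C1 outputs effort q/C1)
#1 |J2  (J3: bond 3 brought effort, rest push out)
#0 |J1  (J2 effort already set via bond 1)
#5 |I1  (J2 effort already set via bond 1)
#2 |R1  (J1 needs exactly one f-in)

2  (C1, I1 all integral)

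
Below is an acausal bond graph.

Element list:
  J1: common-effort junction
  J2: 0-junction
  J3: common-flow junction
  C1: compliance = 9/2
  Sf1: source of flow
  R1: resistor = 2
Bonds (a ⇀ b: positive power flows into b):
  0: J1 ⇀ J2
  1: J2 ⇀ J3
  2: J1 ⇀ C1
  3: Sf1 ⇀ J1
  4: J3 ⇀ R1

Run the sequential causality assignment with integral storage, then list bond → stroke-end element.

b3 stroke at Sf1  (Sf1: flow source, stroke at near end)
b2 stroke at J1  (C1: C, integral causality)
b0 stroke at J2  (J1: bond 2 brought effort, rest push out)
b1 stroke at J3  (J2 effort already set via bond 0)
b4 stroke at R1  (only one flow-in slot at J3)

β0 stroke→J2
β1 stroke→J3
β2 stroke→J1
β3 stroke→Sf1
β4 stroke→R1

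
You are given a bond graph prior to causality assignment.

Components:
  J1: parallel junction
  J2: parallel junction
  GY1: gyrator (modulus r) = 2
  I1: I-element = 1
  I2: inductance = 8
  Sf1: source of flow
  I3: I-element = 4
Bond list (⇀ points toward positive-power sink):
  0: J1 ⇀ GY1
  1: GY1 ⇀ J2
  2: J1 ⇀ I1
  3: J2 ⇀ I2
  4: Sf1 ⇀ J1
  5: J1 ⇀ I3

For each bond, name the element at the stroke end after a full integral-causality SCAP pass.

#0 |J1
#1 |J2
#2 |I1
#3 |I2
#4 |Sf1
#5 |I3

bond 4 stroke at Sf1  (Sf1: flow source, stroke at near end)
bond 2 stroke at I1  (I1 outputs flow p/I1)
bond 3 stroke at I2  (I2 outputs flow p/I2)
bond 1 stroke at J2  (only one effort-in slot at J2)
bond 0 stroke at J1  (GY1: gyrator matches bond 1)
bond 5 stroke at I3  (common-e at J1 fixed by 0)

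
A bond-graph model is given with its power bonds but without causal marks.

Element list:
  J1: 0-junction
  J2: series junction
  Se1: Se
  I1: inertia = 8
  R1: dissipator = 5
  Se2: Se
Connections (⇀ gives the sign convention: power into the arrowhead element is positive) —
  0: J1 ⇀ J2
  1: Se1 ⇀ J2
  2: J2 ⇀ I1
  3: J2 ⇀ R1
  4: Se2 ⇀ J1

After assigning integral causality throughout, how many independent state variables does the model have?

1  (I1 all integral)

β1 |J2  (Se1: effort source, stroke at far end)
β4 |J1  (Se2: effort source, stroke at far end)
β0 |J2  (J1 effort already set via bond 4)
β2 |I1  (I1: I, integral causality)
β3 |J2  (J2 flow already set via bond 2)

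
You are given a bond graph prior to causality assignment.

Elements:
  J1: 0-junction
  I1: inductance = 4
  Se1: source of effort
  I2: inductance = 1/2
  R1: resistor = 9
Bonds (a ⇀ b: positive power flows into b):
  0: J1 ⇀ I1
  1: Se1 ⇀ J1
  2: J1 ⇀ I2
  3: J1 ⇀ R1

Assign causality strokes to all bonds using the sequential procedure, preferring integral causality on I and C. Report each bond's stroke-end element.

b0 |I1
b1 |J1
b2 |I2
b3 |R1

#1 stroke at J1  (Se1 (Se) sets effort on bond)
#0 stroke at I1  (J1 effort already set via bond 1)
#2 stroke at I2  (common-e at J1 fixed by 1)
#3 stroke at R1  (0-jn J1 has e-setter on 1)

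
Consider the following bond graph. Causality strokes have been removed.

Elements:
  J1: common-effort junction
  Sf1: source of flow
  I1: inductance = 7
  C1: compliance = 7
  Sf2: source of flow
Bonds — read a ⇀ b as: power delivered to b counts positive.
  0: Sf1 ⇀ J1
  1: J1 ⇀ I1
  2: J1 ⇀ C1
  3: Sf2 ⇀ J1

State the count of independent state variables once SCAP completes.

2  (C1, I1 all integral)

bond 0 |Sf1  (Sf1 (Sf) sets flow on bond)
bond 3 |Sf2  (Sf2 fixes flow; stroke at Sf2)
bond 1 |I1  (I1 integral (f out))
bond 2 |J1  (closing 0-jn rule on J1)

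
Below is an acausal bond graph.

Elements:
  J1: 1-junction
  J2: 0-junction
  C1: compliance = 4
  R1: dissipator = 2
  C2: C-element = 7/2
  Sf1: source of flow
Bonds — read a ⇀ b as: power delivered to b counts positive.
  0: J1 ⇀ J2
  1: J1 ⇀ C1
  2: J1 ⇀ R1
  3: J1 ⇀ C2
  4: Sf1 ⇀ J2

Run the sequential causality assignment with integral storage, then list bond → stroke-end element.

β0 →J2
β1 →J1
β2 →J1
β3 →J1
β4 →Sf1

bond 4 stroke at Sf1  (Sf1 fixes flow; stroke at Sf1)
bond 0 stroke at J2  (J2 needs exactly one e-in)
bond 1 stroke at J1  (J1: bond 0 brought flow, rest push out)
bond 2 stroke at J1  (1-jn J1 has f-setter on 0)
bond 3 stroke at J1  (common-f at J1 fixed by 0)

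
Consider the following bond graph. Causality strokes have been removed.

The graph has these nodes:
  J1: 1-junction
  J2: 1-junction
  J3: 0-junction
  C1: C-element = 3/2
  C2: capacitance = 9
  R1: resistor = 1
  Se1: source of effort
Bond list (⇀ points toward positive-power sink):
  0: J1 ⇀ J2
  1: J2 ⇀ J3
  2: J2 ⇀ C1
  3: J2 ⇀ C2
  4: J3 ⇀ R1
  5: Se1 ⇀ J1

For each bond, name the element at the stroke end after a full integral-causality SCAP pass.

b0 →J2
b1 →J3
b2 →J2
b3 →J2
b4 →R1
b5 →J1

bond 5 stroke at J1  (source Se1 imposes e)
bond 0 stroke at J2  (only one flow-in slot at J1)
bond 2 stroke at J2  (C1: C, integral causality)
bond 3 stroke at J2  (prefer integral on C2)
bond 1 stroke at J3  (only one flow-in slot at J2)
bond 4 stroke at R1  (J3: bond 1 brought effort, rest push out)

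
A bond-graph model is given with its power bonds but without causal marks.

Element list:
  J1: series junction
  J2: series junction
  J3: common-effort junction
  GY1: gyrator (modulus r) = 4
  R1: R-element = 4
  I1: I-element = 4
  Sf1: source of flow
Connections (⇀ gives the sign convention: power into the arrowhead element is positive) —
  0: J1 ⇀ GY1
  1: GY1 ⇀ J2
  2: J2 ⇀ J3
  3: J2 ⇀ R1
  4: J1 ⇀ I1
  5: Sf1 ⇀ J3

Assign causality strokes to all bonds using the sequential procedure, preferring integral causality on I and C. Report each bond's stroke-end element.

bond 5 stroke at Sf1  (source Sf1 imposes f)
bond 2 stroke at J3  (closing 0-jn rule on J3)
bond 1 stroke at J2  (1-jn J2 has f-setter on 2)
bond 3 stroke at J2  (1-jn J2 has f-setter on 2)
bond 0 stroke at J1  (GY1: gyrator matches bond 1)
bond 4 stroke at I1  (J1: last free bond brings flow in)

bond 0 stroke→J1
bond 1 stroke→J2
bond 2 stroke→J3
bond 3 stroke→J2
bond 4 stroke→I1
bond 5 stroke→Sf1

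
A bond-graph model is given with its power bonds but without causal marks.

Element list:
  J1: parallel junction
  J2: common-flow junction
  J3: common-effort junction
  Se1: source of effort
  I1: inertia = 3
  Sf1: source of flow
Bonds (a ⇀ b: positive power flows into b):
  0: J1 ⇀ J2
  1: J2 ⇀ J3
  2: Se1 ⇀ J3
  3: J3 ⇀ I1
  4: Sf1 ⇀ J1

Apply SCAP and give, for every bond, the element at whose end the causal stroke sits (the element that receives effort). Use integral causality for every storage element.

#2 stroke at J3  (Se1 (Se) sets effort on bond)
#4 stroke at Sf1  (source Sf1 imposes f)
#0 stroke at J1  (J1 needs exactly one e-in)
#1 stroke at J2  (1-jn J2 has f-setter on 0)
#3 stroke at I1  (J3 effort already set via bond 2)

bond 0 stroke→J1
bond 1 stroke→J2
bond 2 stroke→J3
bond 3 stroke→I1
bond 4 stroke→Sf1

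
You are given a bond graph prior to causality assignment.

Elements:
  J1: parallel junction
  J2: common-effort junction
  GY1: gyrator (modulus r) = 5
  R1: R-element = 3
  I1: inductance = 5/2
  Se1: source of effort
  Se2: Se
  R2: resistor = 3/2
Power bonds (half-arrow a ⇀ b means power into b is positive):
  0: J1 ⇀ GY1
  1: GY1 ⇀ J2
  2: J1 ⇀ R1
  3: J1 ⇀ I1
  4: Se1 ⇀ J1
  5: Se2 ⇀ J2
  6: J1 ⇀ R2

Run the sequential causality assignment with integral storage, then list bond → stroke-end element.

#4 stroke at J1  (source Se1 imposes e)
#5 stroke at J2  (Se2 (Se) sets effort on bond)
#0 stroke at GY1  (J1: bond 4 brought effort, rest push out)
#2 stroke at R1  (0-jn J1 has e-setter on 4)
#3 stroke at I1  (common-e at J1 fixed by 4)
#6 stroke at R2  (common-e at J1 fixed by 4)
#1 stroke at GY1  (J2 effort already set via bond 5)

#0 stroke→GY1
#1 stroke→GY1
#2 stroke→R1
#3 stroke→I1
#4 stroke→J1
#5 stroke→J2
#6 stroke→R2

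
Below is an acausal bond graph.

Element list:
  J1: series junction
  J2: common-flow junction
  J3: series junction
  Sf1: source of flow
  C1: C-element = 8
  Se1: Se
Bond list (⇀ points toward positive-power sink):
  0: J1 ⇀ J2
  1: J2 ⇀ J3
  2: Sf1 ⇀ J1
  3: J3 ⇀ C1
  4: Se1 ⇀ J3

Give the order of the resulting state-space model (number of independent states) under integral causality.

b2 stroke at Sf1  (Sf1: flow source, stroke at near end)
b4 stroke at J3  (Se1 (Se) sets effort on bond)
b0 stroke at J1  (common-f at J1 fixed by 2)
b1 stroke at J2  (common-f at J2 fixed by 0)
b3 stroke at J3  (common-f at J3 fixed by 1)

1  (C1 all integral)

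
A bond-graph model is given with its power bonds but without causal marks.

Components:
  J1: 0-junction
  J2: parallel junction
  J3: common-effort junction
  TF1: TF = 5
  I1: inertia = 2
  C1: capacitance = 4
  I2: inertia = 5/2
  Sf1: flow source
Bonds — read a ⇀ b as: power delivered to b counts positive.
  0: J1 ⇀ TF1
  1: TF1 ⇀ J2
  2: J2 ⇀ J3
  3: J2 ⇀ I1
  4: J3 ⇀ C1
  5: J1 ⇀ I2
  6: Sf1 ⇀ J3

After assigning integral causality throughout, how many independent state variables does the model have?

b6 |Sf1  (Sf1: flow source, stroke at near end)
b3 |I1  (I1 integral (f out))
b4 |J3  (C1: C, integral causality)
b2 |J2  (J3: bond 4 brought effort, rest push out)
b1 |TF1  (common-e at J2 fixed by 2)
b0 |J1  (TF TF1: opposite of bond 1)
b5 |I2  (common-e at J1 fixed by 0)

3  (C1, I1, I2 all integral)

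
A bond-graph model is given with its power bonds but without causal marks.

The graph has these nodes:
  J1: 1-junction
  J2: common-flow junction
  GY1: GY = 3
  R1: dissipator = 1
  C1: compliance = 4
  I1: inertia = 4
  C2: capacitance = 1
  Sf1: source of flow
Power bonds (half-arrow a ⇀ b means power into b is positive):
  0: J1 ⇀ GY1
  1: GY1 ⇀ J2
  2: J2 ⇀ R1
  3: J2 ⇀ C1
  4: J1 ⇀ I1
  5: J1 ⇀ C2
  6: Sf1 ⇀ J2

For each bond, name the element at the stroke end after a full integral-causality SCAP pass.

#0 stroke at J1
#1 stroke at J2
#2 stroke at J2
#3 stroke at J2
#4 stroke at I1
#5 stroke at J1
#6 stroke at Sf1

#6 |Sf1  (Sf1 (Sf) sets flow on bond)
#1 |J2  (common-f at J2 fixed by 6)
#2 |J2  (J2: bond 6 brought flow, rest push out)
#3 |J2  (J2: bond 6 brought flow, rest push out)
#0 |J1  (GY1 both-in/both-out from 1)
#4 |I1  (I1 outputs flow p/I1)
#5 |J1  (J1: bond 4 brought flow, rest push out)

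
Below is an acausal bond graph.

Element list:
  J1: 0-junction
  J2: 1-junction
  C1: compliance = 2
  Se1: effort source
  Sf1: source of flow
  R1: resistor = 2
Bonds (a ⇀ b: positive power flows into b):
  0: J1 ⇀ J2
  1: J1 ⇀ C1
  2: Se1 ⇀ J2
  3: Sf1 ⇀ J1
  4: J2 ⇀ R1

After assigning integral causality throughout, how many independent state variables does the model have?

1  (C1 all integral)

b2 stroke at J2  (Se1 fixes effort; stroke away)
b3 stroke at Sf1  (source Sf1 imposes f)
b1 stroke at J1  (C1 outputs effort q/C1)
b0 stroke at J2  (J1: bond 1 brought effort, rest push out)
b4 stroke at R1  (closing 1-jn rule on J2)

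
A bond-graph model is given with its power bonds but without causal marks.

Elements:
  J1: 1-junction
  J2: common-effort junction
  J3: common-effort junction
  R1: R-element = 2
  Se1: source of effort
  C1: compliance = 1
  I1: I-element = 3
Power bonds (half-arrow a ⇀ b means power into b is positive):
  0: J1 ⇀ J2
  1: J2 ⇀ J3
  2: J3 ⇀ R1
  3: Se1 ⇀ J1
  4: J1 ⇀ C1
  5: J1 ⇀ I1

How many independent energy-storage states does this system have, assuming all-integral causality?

β3 →J1  (Se1 (Se) sets effort on bond)
β4 →J1  (prefer integral on C1)
β5 →I1  (I1 integral (f out))
β0 →J1  (common-f at J1 fixed by 5)
β1 →J2  (J2 needs exactly one e-in)
β2 →J3  (closing 0-jn rule on J3)

2  (C1, I1 all integral)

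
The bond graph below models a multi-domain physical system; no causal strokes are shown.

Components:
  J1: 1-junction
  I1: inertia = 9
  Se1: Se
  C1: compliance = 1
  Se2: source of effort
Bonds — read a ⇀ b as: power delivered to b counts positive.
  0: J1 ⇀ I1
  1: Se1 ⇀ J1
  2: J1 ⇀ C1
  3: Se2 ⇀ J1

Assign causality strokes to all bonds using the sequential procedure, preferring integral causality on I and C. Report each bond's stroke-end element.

b0 |I1
b1 |J1
b2 |J1
b3 |J1

β1 |J1  (source Se1 imposes e)
β3 |J1  (Se2 (Se) sets effort on bond)
β0 |I1  (I1 integral (f out))
β2 |J1  (J1: bond 0 brought flow, rest push out)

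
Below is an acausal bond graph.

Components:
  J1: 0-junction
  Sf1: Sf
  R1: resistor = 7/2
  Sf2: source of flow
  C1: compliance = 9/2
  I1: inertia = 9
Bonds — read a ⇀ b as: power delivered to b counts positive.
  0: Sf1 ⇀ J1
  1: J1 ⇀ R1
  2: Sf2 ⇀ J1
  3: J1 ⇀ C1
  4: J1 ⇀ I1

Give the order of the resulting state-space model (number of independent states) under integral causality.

b0 stroke at Sf1  (Sf1 (Sf) sets flow on bond)
b2 stroke at Sf2  (Sf2 fixes flow; stroke at Sf2)
b3 stroke at J1  (prefer integral on C1)
b1 stroke at R1  (common-e at J1 fixed by 3)
b4 stroke at I1  (0-jn J1 has e-setter on 3)

2  (C1, I1 all integral)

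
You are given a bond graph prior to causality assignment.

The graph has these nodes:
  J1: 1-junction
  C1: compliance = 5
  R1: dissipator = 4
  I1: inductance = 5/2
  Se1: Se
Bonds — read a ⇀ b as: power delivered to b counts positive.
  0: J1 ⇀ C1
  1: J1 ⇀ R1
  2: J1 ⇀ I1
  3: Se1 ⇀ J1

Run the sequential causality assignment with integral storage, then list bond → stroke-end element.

bond 3 |J1  (Se1 (Se) sets effort on bond)
bond 0 |J1  (C1 integral (e out))
bond 2 |I1  (I1 integral (f out))
bond 1 |J1  (1-jn J1 has f-setter on 2)

b0 stroke at J1
b1 stroke at J1
b2 stroke at I1
b3 stroke at J1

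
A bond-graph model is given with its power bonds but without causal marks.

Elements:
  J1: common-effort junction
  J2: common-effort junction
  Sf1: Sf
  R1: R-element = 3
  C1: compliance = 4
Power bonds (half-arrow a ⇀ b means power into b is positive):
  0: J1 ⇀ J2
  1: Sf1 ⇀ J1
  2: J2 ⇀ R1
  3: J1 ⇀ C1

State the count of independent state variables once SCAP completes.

1  (C1 all integral)

#1 stroke→Sf1  (Sf1: flow source, stroke at near end)
#3 stroke→J1  (C1 outputs effort q/C1)
#0 stroke→J2  (0-jn J1 has e-setter on 3)
#2 stroke→R1  (0-jn J2 has e-setter on 0)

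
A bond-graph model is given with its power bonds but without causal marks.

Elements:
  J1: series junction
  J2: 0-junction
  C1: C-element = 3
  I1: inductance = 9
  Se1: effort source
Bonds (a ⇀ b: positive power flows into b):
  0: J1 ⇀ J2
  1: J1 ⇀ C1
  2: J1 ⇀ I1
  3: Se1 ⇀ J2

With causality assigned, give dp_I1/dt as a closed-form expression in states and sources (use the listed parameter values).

dp_I1/dt = -E_Se1 - q_C1/3

#3 stroke at J2  (Se1 (Se) sets effort on bond)
#0 stroke at J1  (J2 effort already set via bond 3)
#1 stroke at J1  (C1: C, integral causality)
#2 stroke at I1  (J1: last free bond brings flow in)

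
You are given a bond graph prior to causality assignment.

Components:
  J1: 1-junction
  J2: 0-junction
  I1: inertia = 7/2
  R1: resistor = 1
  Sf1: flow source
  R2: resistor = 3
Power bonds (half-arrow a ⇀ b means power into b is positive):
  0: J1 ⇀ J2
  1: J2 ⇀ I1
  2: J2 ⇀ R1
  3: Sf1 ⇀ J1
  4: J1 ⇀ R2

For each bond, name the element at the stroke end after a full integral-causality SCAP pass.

b0 stroke at J1
b1 stroke at I1
b2 stroke at J2
b3 stroke at Sf1
b4 stroke at J1

bond 3 stroke→Sf1  (Sf1 fixes flow; stroke at Sf1)
bond 0 stroke→J1  (1-jn J1 has f-setter on 3)
bond 4 stroke→J1  (1-jn J1 has f-setter on 3)
bond 1 stroke→I1  (I1 integral (f out))
bond 2 stroke→J2  (J2 needs exactly one e-in)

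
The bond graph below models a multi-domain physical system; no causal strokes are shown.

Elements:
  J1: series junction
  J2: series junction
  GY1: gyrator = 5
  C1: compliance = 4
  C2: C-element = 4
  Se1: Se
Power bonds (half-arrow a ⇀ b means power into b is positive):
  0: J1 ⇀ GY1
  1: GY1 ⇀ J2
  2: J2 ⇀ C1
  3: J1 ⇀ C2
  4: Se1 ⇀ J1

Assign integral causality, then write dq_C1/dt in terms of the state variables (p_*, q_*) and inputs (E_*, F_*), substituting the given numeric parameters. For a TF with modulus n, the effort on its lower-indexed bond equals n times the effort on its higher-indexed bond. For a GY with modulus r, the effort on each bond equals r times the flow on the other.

dq_C1/dt = E_Se1/5 - q_C2/20

#4 stroke→J1  (source Se1 imposes e)
#2 stroke→J2  (C1 integral (e out))
#1 stroke→GY1  (J2: last free bond brings flow in)
#0 stroke→GY1  (GY GY1: same side as bond 1)
#3 stroke→J1  (J1 flow already set via bond 0)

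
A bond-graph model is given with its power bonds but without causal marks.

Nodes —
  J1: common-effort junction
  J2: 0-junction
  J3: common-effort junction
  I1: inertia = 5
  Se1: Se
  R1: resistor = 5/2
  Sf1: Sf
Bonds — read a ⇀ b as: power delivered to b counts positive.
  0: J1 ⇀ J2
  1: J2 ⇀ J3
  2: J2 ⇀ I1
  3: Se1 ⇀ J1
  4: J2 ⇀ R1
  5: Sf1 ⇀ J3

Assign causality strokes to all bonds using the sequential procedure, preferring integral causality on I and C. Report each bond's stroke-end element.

b3 →J1  (Se1: effort source, stroke at far end)
b5 →Sf1  (Sf1 fixes flow; stroke at Sf1)
b0 →J2  (J1 effort already set via bond 3)
b1 →J3  (J2 effort already set via bond 0)
b2 →I1  (J2: bond 0 brought effort, rest push out)
b4 →R1  (common-e at J2 fixed by 0)

b0 stroke at J2
b1 stroke at J3
b2 stroke at I1
b3 stroke at J1
b4 stroke at R1
b5 stroke at Sf1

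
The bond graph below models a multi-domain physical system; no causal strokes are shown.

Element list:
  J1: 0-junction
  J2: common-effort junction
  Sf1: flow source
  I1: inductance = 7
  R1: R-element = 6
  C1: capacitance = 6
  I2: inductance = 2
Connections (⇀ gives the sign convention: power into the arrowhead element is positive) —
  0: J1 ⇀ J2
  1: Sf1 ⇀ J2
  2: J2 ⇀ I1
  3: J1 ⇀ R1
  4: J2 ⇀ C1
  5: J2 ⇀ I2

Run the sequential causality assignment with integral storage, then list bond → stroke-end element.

b1 |Sf1  (Sf1 fixes flow; stroke at Sf1)
b2 |I1  (I1: I, integral causality)
b4 |J2  (prefer integral on C1)
b0 |J1  (J2: bond 4 brought effort, rest push out)
b5 |I2  (common-e at J2 fixed by 4)
b3 |R1  (J1 effort already set via bond 0)

b0 →J1
b1 →Sf1
b2 →I1
b3 →R1
b4 →J2
b5 →I2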